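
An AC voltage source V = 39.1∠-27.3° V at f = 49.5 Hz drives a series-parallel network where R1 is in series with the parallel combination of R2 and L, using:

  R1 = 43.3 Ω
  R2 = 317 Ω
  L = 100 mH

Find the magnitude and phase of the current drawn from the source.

Step 1 — Angular frequency: ω = 2π·f = 2π·49.5 = 311 rad/s.
Step 2 — Component impedances:
  R1: Z = R = 43.3 Ω
  R2: Z = R = 317 Ω
  L: Z = jωL = j·311·0.1 = 0 + j31.1 Ω
Step 3 — Parallel branch: R2 || L = 1/(1/R2 + 1/L) = 3.022 + j30.81 Ω.
Step 4 — Series with R1: Z_total = R1 + (R2 || L) = 46.32 + j30.81 Ω = 55.63∠33.6° Ω.
Step 5 — Source phasor: V = 39.1∠-27.3° V = 34.74 - j17.93 V.
Step 6 — Ohm's law: I = V / Z_total = (34.74 - j17.93) / (46.32 + j30.81) = 0.3416 - j0.6143 A.
Step 7 — Convert to polar: |I| = 0.7029 A, ∠I = -60.9°.

I = 0.7029∠-60.9° A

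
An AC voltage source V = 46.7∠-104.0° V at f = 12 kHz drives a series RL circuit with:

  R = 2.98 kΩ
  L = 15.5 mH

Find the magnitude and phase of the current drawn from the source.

Step 1 — Angular frequency: ω = 2π·f = 2π·1.2e+04 = 7.54e+04 rad/s.
Step 2 — Component impedances:
  R: Z = R = 2980 Ω
  L: Z = jωL = j·7.54e+04·0.0155 = 0 + j1169 Ω
Step 3 — Series combination: Z_total = R + L = 2980 + j1169 Ω = 3201∠21.4° Ω.
Step 4 — Source phasor: V = 46.7∠-104.0° V = -11.3 - j45.31 V.
Step 5 — Ohm's law: I = V / Z_total = (-11.3 - j45.31) / (2980 + j1169) = -0.008454 - j0.01189 A.
Step 6 — Convert to polar: |I| = 0.01459 A, ∠I = -125.4°.

I = 0.01459∠-125.4° A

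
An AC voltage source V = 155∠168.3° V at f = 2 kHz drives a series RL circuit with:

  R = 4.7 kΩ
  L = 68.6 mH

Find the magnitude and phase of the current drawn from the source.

Step 1 — Angular frequency: ω = 2π·f = 2π·2000 = 1.257e+04 rad/s.
Step 2 — Component impedances:
  R: Z = R = 4700 Ω
  L: Z = jωL = j·1.257e+04·0.0686 = 0 + j862.1 Ω
Step 3 — Series combination: Z_total = R + L = 4700 + j862.1 Ω = 4778∠10.4° Ω.
Step 4 — Source phasor: V = 155∠168.3° V = -151.8 + j31.43 V.
Step 5 — Ohm's law: I = V / Z_total = (-151.8 + j31.43) / (4700 + j862.1) = -0.03006 + j0.0122 A.
Step 6 — Convert to polar: |I| = 0.03244 A, ∠I = 157.9°.

I = 0.03244∠157.9° A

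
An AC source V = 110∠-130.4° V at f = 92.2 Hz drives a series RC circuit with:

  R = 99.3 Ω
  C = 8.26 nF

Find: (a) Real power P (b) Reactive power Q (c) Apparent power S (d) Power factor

Step 1 — Angular frequency: ω = 2π·f = 2π·92.2 = 579.3 rad/s.
Step 2 — Component impedances:
  R: Z = R = 99.3 Ω
  C: Z = 1/(jωC) = -j/(ω·C) = 0 - j2.09e+05 Ω
Step 3 — Series combination: Z_total = R + C = 99.3 - j2.09e+05 Ω = 2.09e+05∠-90.0° Ω.
Step 4 — Source phasor: V = 110∠-130.4° V = -71.29 - j83.77 V.
Step 5 — Current: I = V / Z = 0.0004007 - j0.0003413 A = 0.0005264∠-40.4° A.
Step 6 — Complex power: S = V·I* = 2.751e-05 - j0.0579 VA.
Step 7 — Real power: P = Re(S) = 2.751e-05 W.
Step 8 — Reactive power: Q = Im(S) = -0.0579 VAR.
Step 9 — Apparent power: |S| = 0.0579 VA.
Step 10 — Power factor: PF = P/|S| = 0.0004752 (leading).

(a) P = 2.751e-05 W  (b) Q = -0.0579 VAR  (c) S = 0.0579 VA  (d) PF = 0.0004752 (leading)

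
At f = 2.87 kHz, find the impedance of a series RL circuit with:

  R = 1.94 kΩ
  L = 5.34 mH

Step 1 — Angular frequency: ω = 2π·f = 2π·2870 = 1.803e+04 rad/s.
Step 2 — Component impedances:
  R: Z = R = 1940 Ω
  L: Z = jωL = j·1.803e+04·0.00534 = 0 + j96.29 Ω
Step 3 — Series combination: Z_total = R + L = 1940 + j96.29 Ω = 1942∠2.8° Ω.

Z = 1940 + j96.29 Ω = 1942∠2.8° Ω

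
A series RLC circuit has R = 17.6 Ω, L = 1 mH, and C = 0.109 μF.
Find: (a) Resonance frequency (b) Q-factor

Step 1 — Resonance condition Im(Z)=0 gives ω₀ = 1/√(LC).
Step 2 — ω₀ = 1/√(0.001·1.09e-07) = 9.578e+04 rad/s.
Step 3 — f₀ = ω₀/(2π) = 1.524e+04 Hz.
Step 4 — Series Q: Q = ω₀L/R = 9.578e+04·0.001/17.6 = 5.442.

(a) f₀ = 1.524e+04 Hz  (b) Q = 5.442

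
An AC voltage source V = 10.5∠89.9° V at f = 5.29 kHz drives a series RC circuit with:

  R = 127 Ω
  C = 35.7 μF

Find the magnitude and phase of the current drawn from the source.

Step 1 — Angular frequency: ω = 2π·f = 2π·5290 = 3.324e+04 rad/s.
Step 2 — Component impedances:
  R: Z = R = 127 Ω
  C: Z = 1/(jωC) = -j/(ω·C) = 0 - j0.8427 Ω
Step 3 — Series combination: Z_total = R + C = 127 - j0.8427 Ω = 127∠-0.4° Ω.
Step 4 — Source phasor: V = 10.5∠89.9° V = 0.01833 + j10.5 V.
Step 5 — Ohm's law: I = V / Z_total = (0.01833 + j10.5) / (127 - j0.8427) = -0.0004043 + j0.08267 A.
Step 6 — Convert to polar: |I| = 0.08268 A, ∠I = 90.3°.

I = 0.08268∠90.3° A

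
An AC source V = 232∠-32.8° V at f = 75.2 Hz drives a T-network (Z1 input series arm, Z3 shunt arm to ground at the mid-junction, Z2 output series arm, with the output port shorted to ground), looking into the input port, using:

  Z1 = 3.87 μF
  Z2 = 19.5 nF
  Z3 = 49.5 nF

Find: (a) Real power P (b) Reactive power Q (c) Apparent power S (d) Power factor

Step 1 — Angular frequency: ω = 2π·f = 2π·75.2 = 472.5 rad/s.
Step 2 — Component impedances:
  Z1: Z = 1/(jωC) = -j/(ω·C) = 0 - j546.9 Ω
  Z2: Z = 1/(jωC) = -j/(ω·C) = 0 - j1.085e+05 Ω
  Z3: Z = 1/(jωC) = -j/(ω·C) = 0 - j4.276e+04 Ω
Step 3 — With the output port shorted to ground, the output series arm Z2 runs from the junction to ground; the shunt arm Z3 also runs from the junction to ground. They appear in parallel: Z3 || Z2 = 0 - j3.067e+04 Ω.
Step 4 — Series with input arm Z1: Z_in = Z1 + (Z3 || Z2) = 0 - j3.122e+04 Ω = 3.122e+04∠-90.0° Ω.
Step 5 — Source phasor: V = 232∠-32.8° V = 195 - j125.7 V.
Step 6 — Current: I = V / Z = 0.004026 + j0.006246 A = 0.007431∠57.2° A.
Step 7 — Complex power: S = V·I* = 0 - j1.724 VA.
Step 8 — Real power: P = Re(S) = 0 W.
Step 9 — Reactive power: Q = Im(S) = -1.724 VAR.
Step 10 — Apparent power: |S| = 1.724 VA.
Step 11 — Power factor: PF = P/|S| = 0 (leading).

(a) P = 0 W  (b) Q = -1.724 VAR  (c) S = 1.724 VA  (d) PF = 0 (leading)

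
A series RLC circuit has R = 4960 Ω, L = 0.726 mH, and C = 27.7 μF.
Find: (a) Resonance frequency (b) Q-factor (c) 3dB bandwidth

Step 1 — Resonance: ω₀ = 1/√(LC) = 1/√(0.000726·2.77e-05) = 7052 rad/s.
Step 2 — f₀ = ω₀/(2π) = 1122 Hz.
Step 3 — Series Q: Q = ω₀L/R = 7052·0.000726/4960 = 0.001032.
Step 4 — Bandwidth: Δω = ω₀/Q = 6.832e+06 rad/s; BW = Δω/(2π) = 1.087e+06 Hz.

(a) f₀ = 1122 Hz  (b) Q = 0.001032  (c) BW = 1.087e+06 Hz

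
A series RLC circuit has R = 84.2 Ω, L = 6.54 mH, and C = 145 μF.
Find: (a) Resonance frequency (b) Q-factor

Step 1 — Resonance condition Im(Z)=0 gives ω₀ = 1/√(LC).
Step 2 — ω₀ = 1/√(0.00654·0.000145) = 1027 rad/s.
Step 3 — f₀ = ω₀/(2π) = 163.4 Hz.
Step 4 — Series Q: Q = ω₀L/R = 1027·0.00654/84.2 = 0.07976.

(a) f₀ = 163.4 Hz  (b) Q = 0.07976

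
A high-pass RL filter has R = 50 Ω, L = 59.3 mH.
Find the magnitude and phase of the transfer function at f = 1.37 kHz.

Step 1 — Angular frequency: ω = 2π·1370 = 8608 rad/s.
Step 2 — Transfer function: H(jω) = jωL/(R + jωL).
Step 3 — Numerator jωL = j·510.5; denominator R + jωL = 50 + j510.5.
Step 4 — H = 0.9905 + j0.09702.
Step 5 — Magnitude: |H| = 0.9952 (-0.0 dB); phase: φ = 5.6°.

|H| = 0.9952 (-0.0 dB), φ = 5.6°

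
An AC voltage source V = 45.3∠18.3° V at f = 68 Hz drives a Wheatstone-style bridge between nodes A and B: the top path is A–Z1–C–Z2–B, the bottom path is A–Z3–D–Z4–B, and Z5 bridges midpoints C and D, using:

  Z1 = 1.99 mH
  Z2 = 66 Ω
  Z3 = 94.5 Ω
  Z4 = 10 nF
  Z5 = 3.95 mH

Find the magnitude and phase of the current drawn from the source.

Step 1 — Angular frequency: ω = 2π·f = 2π·68 = 427.3 rad/s.
Step 2 — Component impedances:
  Z1: Z = jωL = j·427.3·0.00199 = 0 + j0.8502 Ω
  Z2: Z = R = 66 Ω
  Z3: Z = R = 94.5 Ω
  Z4: Z = 1/(jωC) = -j/(ω·C) = 0 - j2.341e+05 Ω
  Z5: Z = jωL = j·427.3·0.00395 = 0 + j1.688 Ω
Step 3 — Bridge requires nodal analysis (the Z5 bridge couples midpoints C and D, so the two paths cannot be reduced to a simple series/parallel combination). Setting node B to ground and injecting 1 A at node A, the 3-node admittance system at A, C, D solves to V_A = Z_AB = 66.01 + j0.8314 Ω = 66.01∠0.7° Ω.
Step 4 — Source phasor: V = 45.3∠18.3° V = 43.01 + j14.22 V.
Step 5 — Ohm's law: I = V / Z_total = (43.01 + j14.22) / (66.01 + j0.8314) = 0.6542 + j0.2072 A.
Step 6 — Convert to polar: |I| = 0.6862 A, ∠I = 17.6°.

I = 0.6862∠17.6° A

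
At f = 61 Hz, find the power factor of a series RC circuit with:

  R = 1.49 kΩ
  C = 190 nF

Step 1 — Angular frequency: ω = 2π·f = 2π·61 = 383.3 rad/s.
Step 2 — Component impedances:
  R: Z = R = 1490 Ω
  C: Z = 1/(jωC) = -j/(ω·C) = 0 - j1.373e+04 Ω
Step 3 — Series combination: Z_total = R + C = 1490 - j1.373e+04 Ω = 1.381e+04∠-83.8° Ω.
Step 4 — Power factor: PF = cos(φ) = Re(Z)/|Z| = 1490/1.381e+04 = 0.1079.
Step 5 — Type: Im(Z) = -1.373e+04 ⇒ leading (phase φ = -83.8°).

PF = 0.1079 (leading, φ = -83.8°)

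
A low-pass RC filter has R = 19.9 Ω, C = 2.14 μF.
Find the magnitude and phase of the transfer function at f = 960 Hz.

Step 1 — Angular frequency: ω = 2π·960 = 6032 rad/s.
Step 2 — Transfer function: H(jω) = 1/(1 + jωRC).
Step 3 — Denominator: 1 + jωRC = 1 + j·6032·19.9·2.14e-06 = 1 + j0.2569.
Step 4 — H = 0.9381 - j0.241.
Step 5 — Magnitude: |H| = 0.9686 (-0.3 dB); phase: φ = -14.4°.

|H| = 0.9686 (-0.3 dB), φ = -14.4°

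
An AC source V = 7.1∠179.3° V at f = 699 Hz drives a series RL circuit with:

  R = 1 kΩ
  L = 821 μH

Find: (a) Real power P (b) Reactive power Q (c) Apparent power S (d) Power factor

Step 1 — Angular frequency: ω = 2π·f = 2π·699 = 4392 rad/s.
Step 2 — Component impedances:
  R: Z = R = 1000 Ω
  L: Z = jωL = j·4392·0.000821 = 0 + j3.606 Ω
Step 3 — Series combination: Z_total = R + L = 1000 + j3.606 Ω = 1000∠0.2° Ω.
Step 4 — Source phasor: V = 7.1∠179.3° V = -7.099 + j0.08674 V.
Step 5 — Current: I = V / Z = -0.007099 + j0.0001123 A = 0.0071∠179.1° A.
Step 6 — Complex power: S = V·I* = 0.05041 + j0.0001818 VA.
Step 7 — Real power: P = Re(S) = 0.05041 W.
Step 8 — Reactive power: Q = Im(S) = 0.0001818 VAR.
Step 9 — Apparent power: |S| = 0.05041 VA.
Step 10 — Power factor: PF = P/|S| = 1 (lagging).

(a) P = 0.05041 W  (b) Q = 0.0001818 VAR  (c) S = 0.05041 VA  (d) PF = 1 (lagging)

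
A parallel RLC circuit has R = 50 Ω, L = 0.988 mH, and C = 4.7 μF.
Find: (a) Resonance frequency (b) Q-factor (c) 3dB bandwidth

Step 1 — Resonance: ω₀ = 1/√(LC) = 1/√(0.000988·4.7e-06) = 1.467e+04 rad/s.
Step 2 — f₀ = ω₀/(2π) = 2336 Hz.
Step 3 — Parallel Q: Q = R/(ω₀L) = 50/(1.467e+04·0.000988) = 3.449.
Step 4 — Bandwidth: Δω = ω₀/Q = 4255 rad/s; BW = Δω/(2π) = 677.3 Hz.

(a) f₀ = 2336 Hz  (b) Q = 3.449  (c) BW = 677.3 Hz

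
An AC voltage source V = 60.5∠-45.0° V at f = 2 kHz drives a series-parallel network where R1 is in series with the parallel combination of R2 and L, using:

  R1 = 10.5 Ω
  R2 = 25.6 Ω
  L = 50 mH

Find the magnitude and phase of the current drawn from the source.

Step 1 — Angular frequency: ω = 2π·f = 2π·2000 = 1.257e+04 rad/s.
Step 2 — Component impedances:
  R1: Z = R = 10.5 Ω
  R2: Z = R = 25.6 Ω
  L: Z = jωL = j·1.257e+04·0.05 = 0 + j628.3 Ω
Step 3 — Parallel branch: R2 || L = 1/(1/R2 + 1/L) = 25.56 + j1.041 Ω.
Step 4 — Series with R1: Z_total = R1 + (R2 || L) = 36.06 + j1.041 Ω = 36.07∠1.7° Ω.
Step 5 — Source phasor: V = 60.5∠-45.0° V = 42.78 - j42.78 V.
Step 6 — Ohm's law: I = V / Z_total = (42.78 - j42.78) / (36.06 + j1.041) = 1.151 - j1.22 A.
Step 7 — Convert to polar: |I| = 1.677 A, ∠I = -46.7°.

I = 1.677∠-46.7° A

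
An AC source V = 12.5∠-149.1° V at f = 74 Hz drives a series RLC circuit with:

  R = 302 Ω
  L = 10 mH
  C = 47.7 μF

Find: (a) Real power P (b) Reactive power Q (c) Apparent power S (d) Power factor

Step 1 — Angular frequency: ω = 2π·f = 2π·74 = 465 rad/s.
Step 2 — Component impedances:
  R: Z = R = 302 Ω
  L: Z = jωL = j·465·0.01 = 0 + j4.65 Ω
  C: Z = 1/(jωC) = -j/(ω·C) = 0 - j45.09 Ω
Step 3 — Series combination: Z_total = R + L + C = 302 - j40.44 Ω = 304.7∠-7.6° Ω.
Step 4 — Source phasor: V = 12.5∠-149.1° V = -10.73 - j6.419 V.
Step 5 — Current: I = V / Z = -0.03209 - j0.02555 A = 0.04102∠-141.5° A.
Step 6 — Complex power: S = V·I* = 0.5083 - j0.06806 VA.
Step 7 — Real power: P = Re(S) = 0.5083 W.
Step 8 — Reactive power: Q = Im(S) = -0.06806 VAR.
Step 9 — Apparent power: |S| = 0.5128 VA.
Step 10 — Power factor: PF = P/|S| = 0.9912 (leading).

(a) P = 0.5083 W  (b) Q = -0.06806 VAR  (c) S = 0.5128 VA  (d) PF = 0.9912 (leading)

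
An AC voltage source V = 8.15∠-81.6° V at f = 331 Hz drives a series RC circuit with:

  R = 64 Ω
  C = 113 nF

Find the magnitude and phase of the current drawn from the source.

Step 1 — Angular frequency: ω = 2π·f = 2π·331 = 2080 rad/s.
Step 2 — Component impedances:
  R: Z = R = 64 Ω
  C: Z = 1/(jωC) = -j/(ω·C) = 0 - j4255 Ω
Step 3 — Series combination: Z_total = R + C = 64 - j4255 Ω = 4256∠-89.1° Ω.
Step 4 — Source phasor: V = 8.15∠-81.6° V = 1.191 - j8.063 V.
Step 5 — Ohm's law: I = V / Z_total = (1.191 - j8.063) / (64 - j4255) = 0.001899 + j0.0002512 A.
Step 6 — Convert to polar: |I| = 0.001915 A, ∠I = 7.5°.

I = 0.001915∠7.5° A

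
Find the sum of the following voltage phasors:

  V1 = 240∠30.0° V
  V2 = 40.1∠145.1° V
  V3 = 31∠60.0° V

Step 1 — Convert each phasor to rectangular form:
  V1 = 240·(cos(30.0°) + j·sin(30.0°)) = 207.8 + j120 V
  V2 = 40.1·(cos(145.1°) + j·sin(145.1°)) = -32.89 + j22.94 V
  V3 = 31·(cos(60.0°) + j·sin(60.0°)) = 15.5 + j26.85 V
Step 2 — Sum components: V_total = 190.5 + j169.8 V.
Step 3 — Convert to polar: |V_total| = 255.2 V, ∠V_total = 41.7°.

V_total = 255.2∠41.7° V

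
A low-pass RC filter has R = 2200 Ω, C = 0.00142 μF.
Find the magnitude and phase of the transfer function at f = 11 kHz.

Step 1 — Angular frequency: ω = 2π·1.1e+04 = 6.912e+04 rad/s.
Step 2 — Transfer function: H(jω) = 1/(1 + jωRC).
Step 3 — Denominator: 1 + jωRC = 1 + j·6.912e+04·2200·1.42e-09 = 1 + j0.2159.
Step 4 — H = 0.9555 - j0.2063.
Step 5 — Magnitude: |H| = 0.9775 (-0.2 dB); phase: φ = -12.2°.

|H| = 0.9775 (-0.2 dB), φ = -12.2°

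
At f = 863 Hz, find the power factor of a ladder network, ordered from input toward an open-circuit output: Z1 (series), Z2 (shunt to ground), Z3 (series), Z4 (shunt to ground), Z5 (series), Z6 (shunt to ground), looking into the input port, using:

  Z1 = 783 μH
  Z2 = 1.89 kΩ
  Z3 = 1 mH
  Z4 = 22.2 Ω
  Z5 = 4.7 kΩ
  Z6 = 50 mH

Step 1 — Angular frequency: ω = 2π·f = 2π·863 = 5422 rad/s.
Step 2 — Component impedances:
  Z1: Z = jωL = j·5422·0.000783 = 0 + j4.246 Ω
  Z2: Z = R = 1890 Ω
  Z3: Z = jωL = j·5422·0.001 = 0 + j5.422 Ω
  Z4: Z = R = 22.2 Ω
  Z5: Z = R = 4700 Ω
  Z6: Z = jωL = j·5422·0.05 = 0 + j271.1 Ω
Step 3 — Ladder network (open output): work backward from the far end, alternating series and parallel combinations. Z_in = 21.86 + j9.549 Ω = 23.85∠23.6° Ω.
Step 4 — Power factor: PF = cos(φ) = Re(Z)/|Z| = 21.856/23.851 = 0.9164.
Step 5 — Type: Im(Z) = 9.549 ⇒ lagging (phase φ = 23.6°).

PF = 0.9164 (lagging, φ = 23.6°)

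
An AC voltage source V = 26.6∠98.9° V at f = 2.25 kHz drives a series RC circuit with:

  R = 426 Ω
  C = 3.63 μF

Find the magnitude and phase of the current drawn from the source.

Step 1 — Angular frequency: ω = 2π·f = 2π·2250 = 1.414e+04 rad/s.
Step 2 — Component impedances:
  R: Z = R = 426 Ω
  C: Z = 1/(jωC) = -j/(ω·C) = 0 - j19.49 Ω
Step 3 — Series combination: Z_total = R + C = 426 - j19.49 Ω = 426.4∠-2.6° Ω.
Step 4 — Source phasor: V = 26.6∠98.9° V = -4.115 + j26.28 V.
Step 5 — Ohm's law: I = V / Z_total = (-4.115 + j26.28) / (426 - j19.49) = -0.01246 + j0.06112 A.
Step 6 — Convert to polar: |I| = 0.06238 A, ∠I = 101.5°.

I = 0.06238∠101.5° A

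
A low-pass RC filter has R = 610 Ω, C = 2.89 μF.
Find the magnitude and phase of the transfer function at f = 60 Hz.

Step 1 — Angular frequency: ω = 2π·60 = 377 rad/s.
Step 2 — Transfer function: H(jω) = 1/(1 + jωRC).
Step 3 — Denominator: 1 + jωRC = 1 + j·377·610·2.89e-06 = 1 + j0.6646.
Step 4 — H = 0.6936 - j0.461.
Step 5 — Magnitude: |H| = 0.8328 (-1.6 dB); phase: φ = -33.6°.

|H| = 0.8328 (-1.6 dB), φ = -33.6°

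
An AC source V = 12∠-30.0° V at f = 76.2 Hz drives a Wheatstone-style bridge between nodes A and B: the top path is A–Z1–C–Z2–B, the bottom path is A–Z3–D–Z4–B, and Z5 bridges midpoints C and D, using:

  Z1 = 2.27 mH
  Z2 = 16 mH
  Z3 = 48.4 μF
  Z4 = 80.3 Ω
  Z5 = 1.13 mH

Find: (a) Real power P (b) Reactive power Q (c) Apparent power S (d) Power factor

Step 1 — Angular frequency: ω = 2π·f = 2π·76.2 = 478.8 rad/s.
Step 2 — Component impedances:
  Z1: Z = jωL = j·478.8·0.00227 = 0 + j1.087 Ω
  Z2: Z = jωL = j·478.8·0.016 = 0 + j7.66 Ω
  Z3: Z = 1/(jωC) = -j/(ω·C) = 0 - j43.15 Ω
  Z4: Z = R = 80.3 Ω
  Z5: Z = jωL = j·478.8·0.00113 = 0 + j0.541 Ω
Step 3 — Bridge requires nodal analysis (the Z5 bridge couples midpoints C and D, so the two paths cannot be reduced to a simple series/parallel combination). Setting node B to ground and injecting 1 A at node A, the 3-node admittance system at A, C, D solves to V_A = Z_AB = 0.7206 + j8.702 Ω = 8.732∠85.3° Ω.
Step 4 — Source phasor: V = 12∠-30.0° V = 10.39 - j6 V.
Step 5 — Current: I = V / Z = -0.5866 - j1.243 A = 1.374∠-115.3° A.
Step 6 — Complex power: S = V·I* = 1.361 + j16.44 VA.
Step 7 — Real power: P = Re(S) = 1.361 W.
Step 8 — Reactive power: Q = Im(S) = 16.44 VAR.
Step 9 — Apparent power: |S| = 16.49 VA.
Step 10 — Power factor: PF = P/|S| = 0.08252 (lagging).

(a) P = 1.361 W  (b) Q = 16.44 VAR  (c) S = 16.49 VA  (d) PF = 0.08252 (lagging)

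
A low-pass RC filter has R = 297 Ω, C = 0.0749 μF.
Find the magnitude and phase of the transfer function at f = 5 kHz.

Step 1 — Angular frequency: ω = 2π·5000 = 3.142e+04 rad/s.
Step 2 — Transfer function: H(jω) = 1/(1 + jωRC).
Step 3 — Denominator: 1 + jωRC = 1 + j·3.142e+04·297·7.49e-08 = 1 + j0.6989.
Step 4 — H = 0.6719 - j0.4695.
Step 5 — Magnitude: |H| = 0.8197 (-1.7 dB); phase: φ = -34.9°.

|H| = 0.8197 (-1.7 dB), φ = -34.9°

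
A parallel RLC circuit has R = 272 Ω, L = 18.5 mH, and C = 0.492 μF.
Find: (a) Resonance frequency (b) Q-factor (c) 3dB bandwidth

Step 1 — Resonance: ω₀ = 1/√(LC) = 1/√(0.0185·4.92e-07) = 1.048e+04 rad/s.
Step 2 — f₀ = ω₀/(2π) = 1668 Hz.
Step 3 — Parallel Q: Q = R/(ω₀L) = 272/(1.048e+04·0.0185) = 1.403.
Step 4 — Bandwidth: Δω = ω₀/Q = 7473 rad/s; BW = Δω/(2π) = 1189 Hz.

(a) f₀ = 1668 Hz  (b) Q = 1.403  (c) BW = 1189 Hz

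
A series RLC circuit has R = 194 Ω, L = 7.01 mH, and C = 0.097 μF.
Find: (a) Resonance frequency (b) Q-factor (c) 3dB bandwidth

Step 1 — Resonance: ω₀ = 1/√(LC) = 1/√(0.00701·9.7e-08) = 3.835e+04 rad/s.
Step 2 — f₀ = ω₀/(2π) = 6103 Hz.
Step 3 — Series Q: Q = ω₀L/R = 3.835e+04·0.00701/194 = 1.386.
Step 4 — Bandwidth: Δω = ω₀/Q = 2.767e+04 rad/s; BW = Δω/(2π) = 4405 Hz.

(a) f₀ = 6103 Hz  (b) Q = 1.386  (c) BW = 4405 Hz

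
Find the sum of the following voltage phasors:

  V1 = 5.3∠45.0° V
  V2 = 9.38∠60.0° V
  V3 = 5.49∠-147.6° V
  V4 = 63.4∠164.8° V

Step 1 — Convert each phasor to rectangular form:
  V1 = 5.3·(cos(45.0°) + j·sin(45.0°)) = 3.748 + j3.748 V
  V2 = 9.38·(cos(60.0°) + j·sin(60.0°)) = 4.69 + j8.123 V
  V3 = 5.49·(cos(-147.6°) + j·sin(-147.6°)) = -4.635 - j2.942 V
  V4 = 63.4·(cos(164.8°) + j·sin(164.8°)) = -61.18 + j16.62 V
Step 2 — Sum components: V_total = -57.38 + j25.55 V.
Step 3 — Convert to polar: |V_total| = 62.81 V, ∠V_total = 156.0°.

V_total = 62.81∠156.0° V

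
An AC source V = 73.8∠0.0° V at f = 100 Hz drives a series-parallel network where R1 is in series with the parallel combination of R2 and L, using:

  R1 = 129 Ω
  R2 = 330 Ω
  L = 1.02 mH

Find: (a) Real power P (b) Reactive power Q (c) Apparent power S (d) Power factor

Step 1 — Angular frequency: ω = 2π·f = 2π·100 = 628.3 rad/s.
Step 2 — Component impedances:
  R1: Z = R = 129 Ω
  R2: Z = R = 330 Ω
  L: Z = jωL = j·628.3·0.00102 = 0 + j0.6409 Ω
Step 3 — Parallel branch: R2 || L = 1/(1/R2 + 1/L) = 0.001245 + j0.6409 Ω.
Step 4 — Series with R1: Z_total = R1 + (R2 || L) = 129 + j0.6409 Ω = 129∠0.3° Ω.
Step 5 — Source phasor: V = 73.8∠0.0° V = 73.8 V.
Step 6 — Current: I = V / Z = 0.5721 - j0.002842 A = 0.5721∠-0.3° A.
Step 7 — Complex power: S = V·I* = 42.22 + j0.2097 VA.
Step 8 — Real power: P = Re(S) = 42.22 W.
Step 9 — Reactive power: Q = Im(S) = 0.2097 VAR.
Step 10 — Apparent power: |S| = 42.22 VA.
Step 11 — Power factor: PF = P/|S| = 1 (lagging).

(a) P = 42.22 W  (b) Q = 0.2097 VAR  (c) S = 42.22 VA  (d) PF = 1 (lagging)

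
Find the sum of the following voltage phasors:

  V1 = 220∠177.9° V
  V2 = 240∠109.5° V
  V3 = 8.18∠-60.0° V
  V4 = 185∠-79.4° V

Step 1 — Convert each phasor to rectangular form:
  V1 = 220·(cos(177.9°) + j·sin(177.9°)) = -219.9 + j8.062 V
  V2 = 240·(cos(109.5°) + j·sin(109.5°)) = -80.11 + j226.2 V
  V3 = 8.18·(cos(-60.0°) + j·sin(-60.0°)) = 4.09 - j7.084 V
  V4 = 185·(cos(-79.4°) + j·sin(-79.4°)) = 34.03 - j181.8 V
Step 2 — Sum components: V_total = -261.8 + j45.37 V.
Step 3 — Convert to polar: |V_total| = 265.7 V, ∠V_total = 170.2°.

V_total = 265.7∠170.2° V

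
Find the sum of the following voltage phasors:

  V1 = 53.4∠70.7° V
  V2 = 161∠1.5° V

Step 1 — Convert each phasor to rectangular form:
  V1 = 53.4·(cos(70.7°) + j·sin(70.7°)) = 17.65 + j50.4 V
  V2 = 161·(cos(1.5°) + j·sin(1.5°)) = 160.9 + j4.214 V
Step 2 — Sum components: V_total = 178.6 + j54.61 V.
Step 3 — Convert to polar: |V_total| = 186.8 V, ∠V_total = 17.0°.

V_total = 186.8∠17.0° V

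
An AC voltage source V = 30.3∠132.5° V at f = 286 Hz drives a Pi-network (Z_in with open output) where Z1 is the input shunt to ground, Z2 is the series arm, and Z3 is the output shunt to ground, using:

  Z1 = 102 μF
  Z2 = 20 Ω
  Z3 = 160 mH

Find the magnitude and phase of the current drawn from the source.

Step 1 — Angular frequency: ω = 2π·f = 2π·286 = 1797 rad/s.
Step 2 — Component impedances:
  Z1: Z = 1/(jωC) = -j/(ω·C) = 0 - j5.456 Ω
  Z2: Z = R = 20 Ω
  Z3: Z = jωL = j·1797·0.16 = 0 + j287.5 Ω
Step 3 — With open output, the series arm Z2 and the output shunt Z3 appear in series to ground: Z2 + Z3 = 20 + j287.5 Ω.
Step 4 — Parallel with input shunt Z1: Z_in = Z1 || (Z2 + Z3) = 0.007445 - j5.561 Ω = 5.561∠-89.9° Ω.
Step 5 — Source phasor: V = 30.3∠132.5° V = -20.47 + j22.34 V.
Step 6 — Ohm's law: I = V / Z_total = (-20.47 + j22.34) / (0.007445 - j5.561) = -4.022 - j3.676 A.
Step 7 — Convert to polar: |I| = 5.449 A, ∠I = -137.6°.

I = 5.449∠-137.6° A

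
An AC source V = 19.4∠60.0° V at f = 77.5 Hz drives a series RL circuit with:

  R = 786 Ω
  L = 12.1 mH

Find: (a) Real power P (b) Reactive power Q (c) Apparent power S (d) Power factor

Step 1 — Angular frequency: ω = 2π·f = 2π·77.5 = 486.9 rad/s.
Step 2 — Component impedances:
  R: Z = R = 786 Ω
  L: Z = jωL = j·486.9·0.0121 = 0 + j5.892 Ω
Step 3 — Series combination: Z_total = R + L = 786 + j5.892 Ω = 786∠0.4° Ω.
Step 4 — Source phasor: V = 19.4∠60.0° V = 9.7 + j16.8 V.
Step 5 — Current: I = V / Z = 0.0125 + j0.02128 A = 0.02468∠59.6° A.
Step 6 — Complex power: S = V·I* = 0.4788 + j0.003589 VA.
Step 7 — Real power: P = Re(S) = 0.4788 W.
Step 8 — Reactive power: Q = Im(S) = 0.003589 VAR.
Step 9 — Apparent power: |S| = 0.4788 VA.
Step 10 — Power factor: PF = P/|S| = 1 (lagging).

(a) P = 0.4788 W  (b) Q = 0.003589 VAR  (c) S = 0.4788 VA  (d) PF = 1 (lagging)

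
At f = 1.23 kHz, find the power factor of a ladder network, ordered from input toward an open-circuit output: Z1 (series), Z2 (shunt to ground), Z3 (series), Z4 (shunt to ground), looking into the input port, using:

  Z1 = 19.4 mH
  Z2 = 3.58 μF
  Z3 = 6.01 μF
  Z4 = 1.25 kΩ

Step 1 — Angular frequency: ω = 2π·f = 2π·1230 = 7728 rad/s.
Step 2 — Component impedances:
  Z1: Z = jωL = j·7728·0.0194 = 0 + j149.9 Ω
  Z2: Z = 1/(jωC) = -j/(ω·C) = 0 - j36.14 Ω
  Z3: Z = 1/(jωC) = -j/(ω·C) = 0 - j21.53 Ω
  Z4: Z = R = 1250 Ω
Step 3 — Ladder network (open output): work backward from the far end, alternating series and parallel combinations. Z_in = 1.043 + j113.8 Ω = 113.8∠89.5° Ω.
Step 4 — Power factor: PF = cos(φ) = Re(Z)/|Z| = 1.0429/113.84 = 0.009161.
Step 5 — Type: Im(Z) = 113.8 ⇒ lagging (phase φ = 89.5°).

PF = 0.009161 (lagging, φ = 89.5°)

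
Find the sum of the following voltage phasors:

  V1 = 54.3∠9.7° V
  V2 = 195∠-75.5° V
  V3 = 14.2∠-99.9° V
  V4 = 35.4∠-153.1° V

Step 1 — Convert each phasor to rectangular form:
  V1 = 54.3·(cos(9.7°) + j·sin(9.7°)) = 53.52 + j9.149 V
  V2 = 195·(cos(-75.5°) + j·sin(-75.5°)) = 48.82 - j188.8 V
  V3 = 14.2·(cos(-99.9°) + j·sin(-99.9°)) = -2.441 - j13.99 V
  V4 = 35.4·(cos(-153.1°) + j·sin(-153.1°)) = -31.57 - j16.02 V
Step 2 — Sum components: V_total = 68.34 - j209.6 V.
Step 3 — Convert to polar: |V_total| = 220.5 V, ∠V_total = -71.9°.

V_total = 220.5∠-71.9° V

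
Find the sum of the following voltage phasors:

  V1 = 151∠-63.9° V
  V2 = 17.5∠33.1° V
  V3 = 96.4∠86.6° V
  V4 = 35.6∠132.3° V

Step 1 — Convert each phasor to rectangular form:
  V1 = 151·(cos(-63.9°) + j·sin(-63.9°)) = 66.43 - j135.6 V
  V2 = 17.5·(cos(33.1°) + j·sin(33.1°)) = 14.66 + j9.557 V
  V3 = 96.4·(cos(86.6°) + j·sin(86.6°)) = 5.717 + j96.23 V
  V4 = 35.6·(cos(132.3°) + j·sin(132.3°)) = -23.96 + j26.33 V
Step 2 — Sum components: V_total = 62.85 - j3.484 V.
Step 3 — Convert to polar: |V_total| = 62.95 V, ∠V_total = -3.2°.

V_total = 62.95∠-3.2° V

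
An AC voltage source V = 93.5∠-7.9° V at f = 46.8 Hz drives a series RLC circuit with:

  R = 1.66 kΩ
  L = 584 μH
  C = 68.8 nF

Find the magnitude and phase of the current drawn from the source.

Step 1 — Angular frequency: ω = 2π·f = 2π·46.8 = 294.1 rad/s.
Step 2 — Component impedances:
  R: Z = R = 1660 Ω
  L: Z = jωL = j·294.1·0.000584 = 0 + j0.1717 Ω
  C: Z = 1/(jωC) = -j/(ω·C) = 0 - j4.943e+04 Ω
Step 3 — Series combination: Z_total = R + L + C = 1660 - j4.943e+04 Ω = 4.946e+04∠-88.1° Ω.
Step 4 — Source phasor: V = 93.5∠-7.9° V = 92.61 - j12.85 V.
Step 5 — Ohm's law: I = V / Z_total = (92.61 - j12.85) / (1660 - j4.943e+04) = 0.0003225 + j0.001863 A.
Step 6 — Convert to polar: |I| = 0.001891 A, ∠I = 80.2°.

I = 0.001891∠80.2° A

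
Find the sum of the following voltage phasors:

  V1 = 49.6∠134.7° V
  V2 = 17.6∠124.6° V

Step 1 — Convert each phasor to rectangular form:
  V1 = 49.6·(cos(134.7°) + j·sin(134.7°)) = -34.89 + j35.26 V
  V2 = 17.6·(cos(124.6°) + j·sin(124.6°)) = -9.994 + j14.49 V
Step 2 — Sum components: V_total = -44.88 + j49.74 V.
Step 3 — Convert to polar: |V_total| = 67 V, ∠V_total = 132.1°.

V_total = 67∠132.1° V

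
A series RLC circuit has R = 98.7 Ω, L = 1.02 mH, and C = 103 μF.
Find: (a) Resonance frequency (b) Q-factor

Step 1 — Resonance condition Im(Z)=0 gives ω₀ = 1/√(LC).
Step 2 — ω₀ = 1/√(0.00102·0.000103) = 3085 rad/s.
Step 3 — f₀ = ω₀/(2π) = 491 Hz.
Step 4 — Series Q: Q = ω₀L/R = 3085·0.00102/98.7 = 0.03188.

(a) f₀ = 491 Hz  (b) Q = 0.03188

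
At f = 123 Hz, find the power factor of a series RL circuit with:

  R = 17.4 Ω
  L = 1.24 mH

Step 1 — Angular frequency: ω = 2π·f = 2π·123 = 772.8 rad/s.
Step 2 — Component impedances:
  R: Z = R = 17.4 Ω
  L: Z = jωL = j·772.8·0.00124 = 0 + j0.9583 Ω
Step 3 — Series combination: Z_total = R + L = 17.4 + j0.9583 Ω = 17.43∠3.2° Ω.
Step 4 — Power factor: PF = cos(φ) = Re(Z)/|Z| = 17.4/17.426 = 0.9985.
Step 5 — Type: Im(Z) = 0.9583 ⇒ lagging (phase φ = 3.2°).

PF = 0.9985 (lagging, φ = 3.2°)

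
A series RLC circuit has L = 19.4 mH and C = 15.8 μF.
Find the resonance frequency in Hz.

Step 1 — Resonance condition Im(Z)=0 gives ω₀ = 1/√(LC).
Step 2 — ω₀ = 1/√(0.0194·1.58e-05) = 1806 rad/s.
Step 3 — f₀ = ω₀/(2π) = 287.5 Hz.

f₀ = 287.5 Hz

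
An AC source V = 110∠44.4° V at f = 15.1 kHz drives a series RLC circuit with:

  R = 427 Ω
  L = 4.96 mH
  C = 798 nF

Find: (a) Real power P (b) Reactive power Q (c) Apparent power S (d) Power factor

Step 1 — Angular frequency: ω = 2π·f = 2π·1.51e+04 = 9.488e+04 rad/s.
Step 2 — Component impedances:
  R: Z = R = 427 Ω
  L: Z = jωL = j·9.488e+04·0.00496 = 0 + j470.6 Ω
  C: Z = 1/(jωC) = -j/(ω·C) = 0 - j13.21 Ω
Step 3 — Series combination: Z_total = R + L + C = 427 + j457.4 Ω = 625.7∠47.0° Ω.
Step 4 — Source phasor: V = 110∠44.4° V = 78.59 + j76.96 V.
Step 5 — Current: I = V / Z = 0.1756 - j0.007874 A = 0.1758∠-2.6° A.
Step 6 — Complex power: S = V·I* = 13.2 + j14.14 VA.
Step 7 — Real power: P = Re(S) = 13.2 W.
Step 8 — Reactive power: Q = Im(S) = 14.14 VAR.
Step 9 — Apparent power: |S| = 19.34 VA.
Step 10 — Power factor: PF = P/|S| = 0.6824 (lagging).

(a) P = 13.2 W  (b) Q = 14.14 VAR  (c) S = 19.34 VA  (d) PF = 0.6824 (lagging)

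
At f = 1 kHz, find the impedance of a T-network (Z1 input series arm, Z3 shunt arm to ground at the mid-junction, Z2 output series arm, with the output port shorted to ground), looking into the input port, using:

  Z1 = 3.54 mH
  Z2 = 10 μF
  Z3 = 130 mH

Step 1 — Angular frequency: ω = 2π·f = 2π·1000 = 6283 rad/s.
Step 2 — Component impedances:
  Z1: Z = jωL = j·6283·0.00354 = 0 + j22.24 Ω
  Z2: Z = 1/(jωC) = -j/(ω·C) = 0 - j15.92 Ω
  Z3: Z = jωL = j·6283·0.13 = 0 + j816.8 Ω
Step 3 — With the output port shorted to ground, the output series arm Z2 runs from the junction to ground; the shunt arm Z3 also runs from the junction to ground. They appear in parallel: Z3 || Z2 = 0 - j16.23 Ω.
Step 4 — Series with input arm Z1: Z_in = Z1 + (Z3 || Z2) = 0 + j6.011 Ω = 6.011∠90.0° Ω.

Z = 0 + j6.011 Ω = 6.011∠90.0° Ω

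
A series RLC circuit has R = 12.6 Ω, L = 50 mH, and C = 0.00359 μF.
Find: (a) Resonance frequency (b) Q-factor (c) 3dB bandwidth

Step 1 — Resonance: ω₀ = 1/√(LC) = 1/√(0.05·3.59e-09) = 7.464e+04 rad/s.
Step 2 — f₀ = ω₀/(2π) = 1.188e+04 Hz.
Step 3 — Series Q: Q = ω₀L/R = 7.464e+04·0.05/12.6 = 296.2.
Step 4 — Bandwidth: Δω = ω₀/Q = 252 rad/s; BW = Δω/(2π) = 40.11 Hz.

(a) f₀ = 1.188e+04 Hz  (b) Q = 296.2  (c) BW = 40.11 Hz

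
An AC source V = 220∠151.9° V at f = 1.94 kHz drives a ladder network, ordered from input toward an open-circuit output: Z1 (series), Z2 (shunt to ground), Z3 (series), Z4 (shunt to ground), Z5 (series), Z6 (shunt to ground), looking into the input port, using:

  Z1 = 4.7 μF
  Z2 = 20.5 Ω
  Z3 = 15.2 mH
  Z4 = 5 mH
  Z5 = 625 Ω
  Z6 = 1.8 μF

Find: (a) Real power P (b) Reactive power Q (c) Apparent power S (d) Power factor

Step 1 — Angular frequency: ω = 2π·f = 2π·1940 = 1.219e+04 rad/s.
Step 2 — Component impedances:
  Z1: Z = 1/(jωC) = -j/(ω·C) = 0 - j17.46 Ω
  Z2: Z = R = 20.5 Ω
  Z3: Z = jωL = j·1.219e+04·0.0152 = 0 + j185.3 Ω
  Z4: Z = jωL = j·1.219e+04·0.005 = 0 + j60.95 Ω
  Z5: Z = R = 625 Ω
  Z6: Z = 1/(jωC) = -j/(ω·C) = 0 - j45.58 Ω
Step 3 — Ladder network (open output): work backward from the far end, alternating series and parallel combinations. Z_in = 20.32 - j15.77 Ω = 25.72∠-37.8° Ω.
Step 4 — Source phasor: V = 220∠151.9° V = -194.1 + j103.6 V.
Step 5 — Current: I = V / Z = -8.432 - j1.443 A = 8.554∠-170.3° A.
Step 6 — Complex power: S = V·I* = 1487 - j1154 VA.
Step 7 — Real power: P = Re(S) = 1487 W.
Step 8 — Reactive power: Q = Im(S) = -1154 VAR.
Step 9 — Apparent power: |S| = 1882 VA.
Step 10 — Power factor: PF = P/|S| = 0.79 (leading).

(a) P = 1487 W  (b) Q = -1154 VAR  (c) S = 1882 VA  (d) PF = 0.79 (leading)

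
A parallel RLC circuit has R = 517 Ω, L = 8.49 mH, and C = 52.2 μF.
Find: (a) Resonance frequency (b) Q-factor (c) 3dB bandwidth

Step 1 — Resonance: ω₀ = 1/√(LC) = 1/√(0.00849·5.22e-05) = 1502 rad/s.
Step 2 — f₀ = ω₀/(2π) = 239.1 Hz.
Step 3 — Parallel Q: Q = R/(ω₀L) = 517/(1502·0.00849) = 40.54.
Step 4 — Bandwidth: Δω = ω₀/Q = 37.05 rad/s; BW = Δω/(2π) = 5.897 Hz.

(a) f₀ = 239.1 Hz  (b) Q = 40.54  (c) BW = 5.897 Hz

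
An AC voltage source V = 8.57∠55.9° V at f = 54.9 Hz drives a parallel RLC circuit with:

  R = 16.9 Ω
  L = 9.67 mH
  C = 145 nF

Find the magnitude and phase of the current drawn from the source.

Step 1 — Angular frequency: ω = 2π·f = 2π·54.9 = 344.9 rad/s.
Step 2 — Component impedances:
  R: Z = R = 16.9 Ω
  L: Z = jωL = j·344.9·0.00967 = 0 + j3.336 Ω
  C: Z = 1/(jωC) = -j/(ω·C) = 0 - j1.999e+04 Ω
Step 3 — Parallel combination: 1/Z_total = 1/R + 1/L + 1/C; Z_total = 0.6339 + j3.211 Ω = 3.273∠78.8° Ω.
Step 4 — Source phasor: V = 8.57∠55.9° V = 4.805 + j7.096 V.
Step 5 — Ohm's law: I = V / Z_total = (4.805 + j7.096) / (0.6339 + j3.211) = 2.411 - j1.02 A.
Step 6 — Convert to polar: |I| = 2.618 A, ∠I = -22.9°.

I = 2.618∠-22.9° A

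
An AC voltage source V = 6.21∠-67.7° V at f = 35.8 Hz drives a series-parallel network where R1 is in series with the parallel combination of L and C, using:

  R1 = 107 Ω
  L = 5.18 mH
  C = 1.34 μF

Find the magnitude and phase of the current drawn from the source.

Step 1 — Angular frequency: ω = 2π·f = 2π·35.8 = 224.9 rad/s.
Step 2 — Component impedances:
  R1: Z = R = 107 Ω
  L: Z = jωL = j·224.9·0.00518 = 0 + j1.165 Ω
  C: Z = 1/(jωC) = -j/(ω·C) = 0 - j3318 Ω
Step 3 — Parallel branch: L || C = 1/(1/L + 1/C) = 0 + j1.166 Ω.
Step 4 — Series with R1: Z_total = R1 + (L || C) = 107 + j1.166 Ω = 107∠0.6° Ω.
Step 5 — Source phasor: V = 6.21∠-67.7° V = 2.356 - j5.746 V.
Step 6 — Ohm's law: I = V / Z_total = (2.356 - j5.746) / (107 + j1.166) = 0.02144 - j0.05393 A.
Step 7 — Convert to polar: |I| = 0.05803 A, ∠I = -68.3°.

I = 0.05803∠-68.3° A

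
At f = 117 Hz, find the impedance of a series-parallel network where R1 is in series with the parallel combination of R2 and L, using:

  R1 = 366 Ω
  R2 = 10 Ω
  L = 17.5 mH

Step 1 — Angular frequency: ω = 2π·f = 2π·117 = 735.1 rad/s.
Step 2 — Component impedances:
  R1: Z = R = 366 Ω
  R2: Z = R = 10 Ω
  L: Z = jωL = j·735.1·0.0175 = 0 + j12.86 Ω
Step 3 — Parallel branch: R2 || L = 1/(1/R2 + 1/L) = 6.234 + j4.845 Ω.
Step 4 — Series with R1: Z_total = R1 + (R2 || L) = 372.2 + j4.845 Ω = 372.3∠0.7° Ω.

Z = 372.2 + j4.845 Ω = 372.3∠0.7° Ω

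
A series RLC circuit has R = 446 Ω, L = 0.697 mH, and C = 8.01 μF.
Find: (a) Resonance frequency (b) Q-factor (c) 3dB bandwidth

Step 1 — Resonance: ω₀ = 1/√(LC) = 1/√(0.000697·8.01e-06) = 1.338e+04 rad/s.
Step 2 — f₀ = ω₀/(2π) = 2130 Hz.
Step 3 — Series Q: Q = ω₀L/R = 1.338e+04·0.000697/446 = 0.02092.
Step 4 — Bandwidth: Δω = ω₀/Q = 6.399e+05 rad/s; BW = Δω/(2π) = 1.018e+05 Hz.

(a) f₀ = 2130 Hz  (b) Q = 0.02092  (c) BW = 1.018e+05 Hz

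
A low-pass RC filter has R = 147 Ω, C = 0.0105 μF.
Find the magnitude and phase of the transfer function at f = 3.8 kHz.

Step 1 — Angular frequency: ω = 2π·3800 = 2.388e+04 rad/s.
Step 2 — Transfer function: H(jω) = 1/(1 + jωRC).
Step 3 — Denominator: 1 + jωRC = 1 + j·2.388e+04·147·1.05e-08 = 1 + j0.03685.
Step 4 — H = 0.9986 - j0.0368.
Step 5 — Magnitude: |H| = 0.9993 (-0.0 dB); phase: φ = -2.1°.

|H| = 0.9993 (-0.0 dB), φ = -2.1°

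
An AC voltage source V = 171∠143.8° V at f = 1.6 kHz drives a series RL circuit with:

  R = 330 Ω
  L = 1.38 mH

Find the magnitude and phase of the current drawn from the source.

Step 1 — Angular frequency: ω = 2π·f = 2π·1600 = 1.005e+04 rad/s.
Step 2 — Component impedances:
  R: Z = R = 330 Ω
  L: Z = jωL = j·1.005e+04·0.00138 = 0 + j13.87 Ω
Step 3 — Series combination: Z_total = R + L = 330 + j13.87 Ω = 330.3∠2.4° Ω.
Step 4 — Source phasor: V = 171∠143.8° V = -138 + j101 V.
Step 5 — Ohm's law: I = V / Z_total = (-138 + j101) / (330 + j13.87) = -0.4046 + j0.323 A.
Step 6 — Convert to polar: |I| = 0.5177 A, ∠I = 141.4°.

I = 0.5177∠141.4° A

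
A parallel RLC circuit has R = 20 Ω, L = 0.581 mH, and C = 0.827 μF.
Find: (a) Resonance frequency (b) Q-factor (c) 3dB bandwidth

Step 1 — Resonance: ω₀ = 1/√(LC) = 1/√(0.000581·8.27e-07) = 4.562e+04 rad/s.
Step 2 — f₀ = ω₀/(2π) = 7261 Hz.
Step 3 — Parallel Q: Q = R/(ω₀L) = 20/(4.562e+04·0.000581) = 0.7546.
Step 4 — Bandwidth: Δω = ω₀/Q = 6.046e+04 rad/s; BW = Δω/(2π) = 9622 Hz.

(a) f₀ = 7261 Hz  (b) Q = 0.7546  (c) BW = 9622 Hz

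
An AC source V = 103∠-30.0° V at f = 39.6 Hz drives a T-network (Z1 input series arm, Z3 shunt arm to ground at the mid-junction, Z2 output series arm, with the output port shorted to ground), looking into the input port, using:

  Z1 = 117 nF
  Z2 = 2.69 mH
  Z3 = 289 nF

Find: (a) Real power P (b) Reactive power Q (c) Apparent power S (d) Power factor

Step 1 — Angular frequency: ω = 2π·f = 2π·39.6 = 248.8 rad/s.
Step 2 — Component impedances:
  Z1: Z = 1/(jωC) = -j/(ω·C) = 0 - j3.435e+04 Ω
  Z2: Z = jωL = j·248.8·0.00269 = 0 + j0.6693 Ω
  Z3: Z = 1/(jωC) = -j/(ω·C) = 0 - j1.391e+04 Ω
Step 3 — With the output port shorted to ground, the output series arm Z2 runs from the junction to ground; the shunt arm Z3 also runs from the junction to ground. They appear in parallel: Z3 || Z2 = 0 + j0.6693 Ω.
Step 4 — Series with input arm Z1: Z_in = Z1 + (Z3 || Z2) = 0 - j3.435e+04 Ω = 3.435e+04∠-90.0° Ω.
Step 5 — Source phasor: V = 103∠-30.0° V = 89.2 - j51.5 V.
Step 6 — Current: I = V / Z = 0.001499 + j0.002597 A = 0.002999∠60.0° A.
Step 7 — Complex power: S = V·I* = 0 - j0.3088 VA.
Step 8 — Real power: P = Re(S) = 0 W.
Step 9 — Reactive power: Q = Im(S) = -0.3088 VAR.
Step 10 — Apparent power: |S| = 0.3088 VA.
Step 11 — Power factor: PF = P/|S| = 0 (leading).

(a) P = 0 W  (b) Q = -0.3088 VAR  (c) S = 0.3088 VA  (d) PF = 0 (leading)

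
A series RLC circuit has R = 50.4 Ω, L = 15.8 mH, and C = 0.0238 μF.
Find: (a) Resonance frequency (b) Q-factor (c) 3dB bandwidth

Step 1 — Resonance condition Im(Z)=0 gives ω₀ = 1/√(LC).
Step 2 — ω₀ = 1/√(0.0158·2.38e-08) = 5.157e+04 rad/s.
Step 3 — f₀ = ω₀/(2π) = 8207 Hz.
Step 4 — Series Q: Q = ω₀L/R = 5.157e+04·0.0158/50.4 = 16.17.
Step 5 — 3dB bandwidth: Δω = ω₀/Q = 3190 rad/s; BW = Δω/(2π) = 507.7 Hz.

(a) f₀ = 8207 Hz  (b) Q = 16.17  (c) BW = 507.7 Hz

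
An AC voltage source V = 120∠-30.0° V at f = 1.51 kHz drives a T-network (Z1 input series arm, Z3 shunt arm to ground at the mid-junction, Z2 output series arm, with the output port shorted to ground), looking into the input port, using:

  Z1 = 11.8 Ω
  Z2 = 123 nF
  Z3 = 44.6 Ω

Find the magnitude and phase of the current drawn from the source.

Step 1 — Angular frequency: ω = 2π·f = 2π·1510 = 9488 rad/s.
Step 2 — Component impedances:
  Z1: Z = R = 11.8 Ω
  Z2: Z = 1/(jωC) = -j/(ω·C) = 0 - j856.9 Ω
  Z3: Z = R = 44.6 Ω
Step 3 — With the output port shorted to ground, the output series arm Z2 runs from the junction to ground; the shunt arm Z3 also runs from the junction to ground. They appear in parallel: Z3 || Z2 = 44.48 - j2.315 Ω.
Step 4 — Series with input arm Z1: Z_in = Z1 + (Z3 || Z2) = 56.28 - j2.315 Ω = 56.33∠-2.4° Ω.
Step 5 — Source phasor: V = 120∠-30.0° V = 103.9 - j60 V.
Step 6 — Ohm's law: I = V / Z_total = (103.9 - j60) / (56.28 - j2.315) = 1.887 - j0.9885 A.
Step 7 — Convert to polar: |I| = 2.13 A, ∠I = -27.6°.

I = 2.13∠-27.6° A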